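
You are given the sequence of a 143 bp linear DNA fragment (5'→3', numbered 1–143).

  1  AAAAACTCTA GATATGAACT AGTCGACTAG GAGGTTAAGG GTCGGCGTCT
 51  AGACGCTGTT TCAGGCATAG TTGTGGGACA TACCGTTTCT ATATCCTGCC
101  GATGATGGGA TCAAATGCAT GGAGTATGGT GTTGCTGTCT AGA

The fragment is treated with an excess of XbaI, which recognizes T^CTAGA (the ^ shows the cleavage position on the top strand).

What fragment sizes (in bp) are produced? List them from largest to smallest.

90, 41, 7, 5 bp

XbaI sites (TCTAGA) start at positions 7, 48, 138.
XbaI cuts after the first base of each site, so after positions 7, 48, 138.
Linear molecule, 3 cuts → 4 fragments:
  1–7 → 7 bp
  8–48 → 41 bp
  49–138 → 90 bp
  139–143 → 5 bp
Sorted largest to smallest: 90, 41, 7, 5 bp.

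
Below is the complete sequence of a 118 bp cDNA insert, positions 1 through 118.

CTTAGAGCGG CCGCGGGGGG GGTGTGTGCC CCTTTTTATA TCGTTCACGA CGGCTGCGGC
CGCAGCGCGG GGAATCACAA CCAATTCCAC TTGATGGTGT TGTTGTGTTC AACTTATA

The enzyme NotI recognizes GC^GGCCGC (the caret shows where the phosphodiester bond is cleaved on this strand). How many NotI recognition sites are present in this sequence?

GCGGCCGC occurs starting at positions 7, 56.
NotI cuts at 2 sites.

2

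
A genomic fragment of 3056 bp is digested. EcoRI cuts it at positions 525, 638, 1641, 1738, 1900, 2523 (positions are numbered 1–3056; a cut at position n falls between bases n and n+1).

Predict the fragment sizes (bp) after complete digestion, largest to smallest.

Linear molecule, 6 cuts → 7 fragments:
  525 − 0 = 525 bp
  638 − 525 = 113 bp
  1641 − 638 = 1003 bp
  1738 − 1641 = 97 bp
  1900 − 1738 = 162 bp
  2523 − 1900 = 623 bp
  3056 − 2523 = 533 bp
Sorted largest to smallest: 1003, 623, 533, 525, 162, 113, 97 bp.

1003, 623, 533, 525, 162, 113, 97 bp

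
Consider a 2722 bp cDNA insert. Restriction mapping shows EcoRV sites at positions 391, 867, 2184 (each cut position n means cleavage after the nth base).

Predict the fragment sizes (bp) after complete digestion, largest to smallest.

1317, 538, 476, 391 bp

Linear molecule, 3 cuts → 4 fragments:
  391 − 0 = 391 bp
  867 − 391 = 476 bp
  2184 − 867 = 1317 bp
  2722 − 2184 = 538 bp
Sorted largest to smallest: 1317, 538, 476, 391 bp.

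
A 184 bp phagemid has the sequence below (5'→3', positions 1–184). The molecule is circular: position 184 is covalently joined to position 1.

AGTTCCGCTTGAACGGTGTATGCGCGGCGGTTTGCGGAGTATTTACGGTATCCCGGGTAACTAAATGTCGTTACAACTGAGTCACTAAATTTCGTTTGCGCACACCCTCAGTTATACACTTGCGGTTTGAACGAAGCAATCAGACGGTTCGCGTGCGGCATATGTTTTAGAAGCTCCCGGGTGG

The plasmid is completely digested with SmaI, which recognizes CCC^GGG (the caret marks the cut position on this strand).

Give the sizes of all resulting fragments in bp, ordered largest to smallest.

124, 60 bp

SmaI sites (CCCGGG) start at positions 52, 176.
SmaI cuts after base 3 of each site, so after positions 54, 178.
Circular molecule, 2 cuts → 2 fragments:
  55–178 → 124 bp
  179–184 then 1–54 → 6 + 54 = 60 bp
Sorted largest to smallest: 124, 60 bp.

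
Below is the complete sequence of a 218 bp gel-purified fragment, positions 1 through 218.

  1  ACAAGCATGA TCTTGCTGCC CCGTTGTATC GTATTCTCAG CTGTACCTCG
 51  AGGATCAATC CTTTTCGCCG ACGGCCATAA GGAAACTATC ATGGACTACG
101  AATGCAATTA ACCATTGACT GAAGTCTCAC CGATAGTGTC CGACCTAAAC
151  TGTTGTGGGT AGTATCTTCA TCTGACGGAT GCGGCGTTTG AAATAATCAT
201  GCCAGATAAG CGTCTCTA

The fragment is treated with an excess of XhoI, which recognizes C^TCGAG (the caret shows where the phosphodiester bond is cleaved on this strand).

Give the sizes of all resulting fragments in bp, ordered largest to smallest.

The XhoI site (CTCGAG) starts at position 47.
XhoI cuts after the first base of each site, so after position 47.
Linear molecule, 1 cut → 2 fragments:
  1–47 → 47 bp
  48–218 → 171 bp
Sorted largest to smallest: 171, 47 bp.

171, 47 bp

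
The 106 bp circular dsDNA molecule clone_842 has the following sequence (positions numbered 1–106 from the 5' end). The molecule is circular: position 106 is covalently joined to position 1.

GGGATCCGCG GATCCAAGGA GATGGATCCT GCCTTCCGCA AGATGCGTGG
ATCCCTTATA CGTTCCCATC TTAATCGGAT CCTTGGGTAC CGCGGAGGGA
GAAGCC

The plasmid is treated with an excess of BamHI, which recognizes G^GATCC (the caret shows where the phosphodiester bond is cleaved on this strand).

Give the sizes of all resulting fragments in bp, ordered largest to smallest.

BamHI sites (GGATCC) start at positions 2, 10, 24, 49, 77.
BamHI cuts after the first base of each site, so after positions 2, 10, 24, 49, 77.
Circular molecule, 5 cuts → 5 fragments:
  3–10 → 8 bp
  11–24 → 14 bp
  25–49 → 25 bp
  50–77 → 28 bp
  78–106 then 1–2 → 29 + 2 = 31 bp
Sorted largest to smallest: 31, 28, 25, 14, 8 bp.

31, 28, 25, 14, 8 bp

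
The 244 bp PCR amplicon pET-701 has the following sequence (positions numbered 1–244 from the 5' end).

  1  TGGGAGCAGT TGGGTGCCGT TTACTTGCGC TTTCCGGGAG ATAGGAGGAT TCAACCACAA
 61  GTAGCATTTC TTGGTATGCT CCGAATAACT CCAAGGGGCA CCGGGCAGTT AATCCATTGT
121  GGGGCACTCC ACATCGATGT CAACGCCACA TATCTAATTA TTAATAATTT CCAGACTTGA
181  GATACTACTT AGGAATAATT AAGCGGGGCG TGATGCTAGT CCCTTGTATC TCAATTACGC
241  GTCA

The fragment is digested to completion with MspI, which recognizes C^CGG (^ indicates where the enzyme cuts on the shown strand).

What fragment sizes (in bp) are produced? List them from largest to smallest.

143, 67, 34 bp

MspI sites (CCGG) start at positions 34, 101.
MspI cuts after the first base of each site, so after positions 34, 101.
Linear molecule, 2 cuts → 3 fragments:
  1–34 → 34 bp
  35–101 → 67 bp
  102–244 → 143 bp
Sorted largest to smallest: 143, 67, 34 bp.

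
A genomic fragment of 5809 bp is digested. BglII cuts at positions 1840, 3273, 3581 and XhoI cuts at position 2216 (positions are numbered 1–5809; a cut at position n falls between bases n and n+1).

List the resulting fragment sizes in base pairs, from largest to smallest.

2228, 1840, 1057, 376, 308 bp

Combined cut positions (sorted): 1840, 2216, 3273, 3581.
Linear molecule, 4 cuts → 5 fragments:
  1840 − 0 = 1840 bp
  2216 − 1840 = 376 bp
  3273 − 2216 = 1057 bp
  3581 − 3273 = 308 bp
  5809 − 3581 = 2228 bp
Sorted largest to smallest: 2228, 1840, 1057, 376, 308 bp.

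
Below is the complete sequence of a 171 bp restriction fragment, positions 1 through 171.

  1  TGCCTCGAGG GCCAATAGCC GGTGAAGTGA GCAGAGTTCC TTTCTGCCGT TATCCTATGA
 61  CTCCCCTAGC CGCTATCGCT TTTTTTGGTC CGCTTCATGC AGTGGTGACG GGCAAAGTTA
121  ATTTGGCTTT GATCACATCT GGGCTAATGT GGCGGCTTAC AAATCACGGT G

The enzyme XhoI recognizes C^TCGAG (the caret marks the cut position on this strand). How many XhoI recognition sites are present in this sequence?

CTCGAG occurs starting at position 4.
XhoI cuts at 1 site.

1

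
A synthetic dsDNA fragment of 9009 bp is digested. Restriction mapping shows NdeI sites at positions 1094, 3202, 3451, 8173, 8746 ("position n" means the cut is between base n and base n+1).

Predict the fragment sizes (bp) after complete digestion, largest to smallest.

4722, 2108, 1094, 573, 263, 249 bp

Linear molecule, 5 cuts → 6 fragments:
  1094 − 0 = 1094 bp
  3202 − 1094 = 2108 bp
  3451 − 3202 = 249 bp
  8173 − 3451 = 4722 bp
  8746 − 8173 = 573 bp
  9009 − 8746 = 263 bp
Sorted largest to smallest: 4722, 2108, 1094, 573, 263, 249 bp.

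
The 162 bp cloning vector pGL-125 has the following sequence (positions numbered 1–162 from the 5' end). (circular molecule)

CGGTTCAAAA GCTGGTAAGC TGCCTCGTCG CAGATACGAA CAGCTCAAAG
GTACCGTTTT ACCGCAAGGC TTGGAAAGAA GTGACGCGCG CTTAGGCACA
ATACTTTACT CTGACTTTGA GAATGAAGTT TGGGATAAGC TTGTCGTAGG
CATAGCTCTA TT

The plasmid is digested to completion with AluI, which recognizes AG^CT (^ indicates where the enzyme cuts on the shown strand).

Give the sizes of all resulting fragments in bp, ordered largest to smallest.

96, 24, 18, 16, 8 bp

AluI sites (AGCT) start at positions 10, 18, 42, 138, 154.
AluI cuts after base 2 of each site, so after positions 11, 19, 43, 139, 155.
Circular molecule, 5 cuts → 5 fragments:
  12–19 → 8 bp
  20–43 → 24 bp
  44–139 → 96 bp
  140–155 → 16 bp
  156–162 then 1–11 → 7 + 11 = 18 bp
Sorted largest to smallest: 96, 24, 18, 16, 8 bp.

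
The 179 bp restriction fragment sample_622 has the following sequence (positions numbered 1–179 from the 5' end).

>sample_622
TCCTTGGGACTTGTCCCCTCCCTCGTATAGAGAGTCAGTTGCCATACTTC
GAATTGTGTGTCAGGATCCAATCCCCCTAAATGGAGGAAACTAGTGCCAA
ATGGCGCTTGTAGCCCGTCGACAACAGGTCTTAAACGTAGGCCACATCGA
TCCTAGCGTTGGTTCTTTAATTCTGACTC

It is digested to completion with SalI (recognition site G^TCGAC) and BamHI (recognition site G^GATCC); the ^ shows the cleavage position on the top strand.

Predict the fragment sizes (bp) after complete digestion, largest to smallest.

64, 62, 53 bp

The SalI site (GTCGAC) starts at position 117.
SalI cuts after the first base of each site, so after position 117.
The BamHI site (GGATCC) starts at position 64.
BamHI cuts after the first base of each site, so after position 64.
Combined cut positions: 64, 117.
Linear molecule, 2 cuts → 3 fragments:
  1–64 → 64 bp
  65–117 → 53 bp
  118–179 → 62 bp
Sorted largest to smallest: 64, 62, 53 bp.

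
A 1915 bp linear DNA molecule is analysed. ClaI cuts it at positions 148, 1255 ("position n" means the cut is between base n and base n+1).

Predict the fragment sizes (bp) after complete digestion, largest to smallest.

1107, 660, 148 bp

Linear molecule, 2 cuts → 3 fragments:
  148 − 0 = 148 bp
  1255 − 148 = 1107 bp
  1915 − 1255 = 660 bp
Sorted largest to smallest: 1107, 660, 148 bp.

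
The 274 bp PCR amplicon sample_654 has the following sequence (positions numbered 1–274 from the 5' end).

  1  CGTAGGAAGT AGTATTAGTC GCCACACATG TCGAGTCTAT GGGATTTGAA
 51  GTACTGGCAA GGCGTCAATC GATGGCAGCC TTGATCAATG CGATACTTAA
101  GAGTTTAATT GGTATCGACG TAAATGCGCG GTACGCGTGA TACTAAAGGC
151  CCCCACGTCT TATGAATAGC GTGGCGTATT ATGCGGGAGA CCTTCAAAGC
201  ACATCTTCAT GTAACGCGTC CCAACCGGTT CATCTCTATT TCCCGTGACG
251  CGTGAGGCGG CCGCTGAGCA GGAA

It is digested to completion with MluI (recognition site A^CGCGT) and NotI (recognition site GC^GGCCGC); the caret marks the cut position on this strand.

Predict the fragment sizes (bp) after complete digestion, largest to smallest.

133, 81, 34, 16, 10 bp

MluI sites (ACGCGT) start at positions 133, 214, 248.
MluI cuts after the first base of each site, so after positions 133, 214, 248.
The NotI site (GCGGCCGC) starts at position 257.
NotI cuts after base 2 of each site, so after position 258.
Combined cut positions: 133, 214, 248, 258.
Linear molecule, 4 cuts → 5 fragments:
  1–133 → 133 bp
  134–214 → 81 bp
  215–248 → 34 bp
  249–258 → 10 bp
  259–274 → 16 bp
Sorted largest to smallest: 133, 81, 34, 16, 10 bp.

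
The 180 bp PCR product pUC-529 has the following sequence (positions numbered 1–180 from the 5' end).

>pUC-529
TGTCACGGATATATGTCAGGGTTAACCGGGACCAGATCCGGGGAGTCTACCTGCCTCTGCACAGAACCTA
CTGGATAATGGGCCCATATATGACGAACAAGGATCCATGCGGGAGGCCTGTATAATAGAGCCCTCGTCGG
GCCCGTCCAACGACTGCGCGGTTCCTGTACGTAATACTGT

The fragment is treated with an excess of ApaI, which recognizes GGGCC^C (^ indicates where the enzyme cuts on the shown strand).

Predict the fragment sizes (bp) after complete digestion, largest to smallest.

84, 59, 37 bp

ApaI sites (GGGCCC) start at positions 80, 139.
ApaI cuts after base 5 of each site (before the last base), so after positions 84, 143.
Linear molecule, 2 cuts → 3 fragments:
  1–84 → 84 bp
  85–143 → 59 bp
  144–180 → 37 bp
Sorted largest to smallest: 84, 59, 37 bp.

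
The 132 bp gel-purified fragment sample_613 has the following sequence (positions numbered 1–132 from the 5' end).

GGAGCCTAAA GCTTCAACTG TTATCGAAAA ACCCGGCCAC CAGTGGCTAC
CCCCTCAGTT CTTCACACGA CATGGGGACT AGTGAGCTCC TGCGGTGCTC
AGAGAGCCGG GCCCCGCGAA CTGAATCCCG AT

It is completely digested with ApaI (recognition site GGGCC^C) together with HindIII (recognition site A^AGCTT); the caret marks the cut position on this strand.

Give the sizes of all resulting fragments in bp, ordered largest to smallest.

The ApaI site (GGGCCC) starts at position 109.
ApaI cuts after base 5 of each site (before the last base), so after position 113.
The HindIII site (AAGCTT) starts at position 9.
HindIII cuts after the first base of each site, so after position 9.
Combined cut positions: 9, 113.
Linear molecule, 2 cuts → 3 fragments:
  1–9 → 9 bp
  10–113 → 104 bp
  114–132 → 19 bp
Sorted largest to smallest: 104, 19, 9 bp.

104, 19, 9 bp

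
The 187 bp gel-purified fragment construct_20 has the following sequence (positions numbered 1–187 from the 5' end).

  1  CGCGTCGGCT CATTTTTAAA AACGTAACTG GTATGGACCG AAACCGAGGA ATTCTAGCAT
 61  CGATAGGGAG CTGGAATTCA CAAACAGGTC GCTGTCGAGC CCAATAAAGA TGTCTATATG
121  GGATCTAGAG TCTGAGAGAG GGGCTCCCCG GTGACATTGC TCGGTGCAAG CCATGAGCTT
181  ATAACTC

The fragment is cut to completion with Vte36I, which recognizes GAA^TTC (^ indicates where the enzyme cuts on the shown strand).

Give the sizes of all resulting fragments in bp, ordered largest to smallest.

Vte36I sites (GAATTC) start at positions 49, 74.
Vte36I cuts after base 3 of each site, so after positions 51, 76.
Linear molecule, 2 cuts → 3 fragments:
  1–51 → 51 bp
  52–76 → 25 bp
  77–187 → 111 bp
Sorted largest to smallest: 111, 51, 25 bp.

111, 51, 25 bp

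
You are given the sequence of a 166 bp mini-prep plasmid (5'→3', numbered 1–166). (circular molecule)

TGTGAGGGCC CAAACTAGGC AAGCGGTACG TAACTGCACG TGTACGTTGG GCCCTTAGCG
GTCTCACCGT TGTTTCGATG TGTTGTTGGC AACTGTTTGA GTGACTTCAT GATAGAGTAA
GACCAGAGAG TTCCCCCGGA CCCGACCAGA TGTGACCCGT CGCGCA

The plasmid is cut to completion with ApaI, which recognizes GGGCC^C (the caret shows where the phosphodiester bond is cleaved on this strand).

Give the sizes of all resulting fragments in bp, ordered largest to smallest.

ApaI sites (GGGCCC) start at positions 6, 49.
ApaI cuts after base 5 of each site (before the last base), so after positions 10, 53.
Circular molecule, 2 cuts → 2 fragments:
  11–53 → 43 bp
  54–166 then 1–10 → 113 + 10 = 123 bp
Sorted largest to smallest: 123, 43 bp.

123, 43 bp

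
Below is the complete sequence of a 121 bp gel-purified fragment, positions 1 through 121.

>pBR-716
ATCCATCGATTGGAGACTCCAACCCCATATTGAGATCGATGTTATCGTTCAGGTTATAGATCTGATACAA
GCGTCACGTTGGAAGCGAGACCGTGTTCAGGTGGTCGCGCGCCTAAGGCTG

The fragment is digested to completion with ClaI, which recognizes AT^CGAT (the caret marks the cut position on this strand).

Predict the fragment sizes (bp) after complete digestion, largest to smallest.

85, 30, 6 bp

ClaI sites (ATCGAT) start at positions 5, 35.
ClaI cuts after base 2 of each site, so after positions 6, 36.
Linear molecule, 2 cuts → 3 fragments:
  1–6 → 6 bp
  7–36 → 30 bp
  37–121 → 85 bp
Sorted largest to smallest: 85, 30, 6 bp.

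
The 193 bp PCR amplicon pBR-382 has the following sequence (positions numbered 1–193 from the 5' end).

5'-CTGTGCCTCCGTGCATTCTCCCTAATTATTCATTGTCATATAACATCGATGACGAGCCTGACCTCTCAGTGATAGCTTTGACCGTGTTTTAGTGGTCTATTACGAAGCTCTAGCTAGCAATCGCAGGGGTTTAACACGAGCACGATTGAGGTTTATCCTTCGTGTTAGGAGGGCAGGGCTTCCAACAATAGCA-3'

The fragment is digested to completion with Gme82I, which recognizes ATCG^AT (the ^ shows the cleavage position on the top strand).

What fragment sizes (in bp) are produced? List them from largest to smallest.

145, 48 bp

The Gme82I site (ATCGAT) starts at position 45.
Gme82I cuts after base 4 of each site, so after position 48.
Linear molecule, 1 cut → 2 fragments:
  1–48 → 48 bp
  49–193 → 145 bp
Sorted largest to smallest: 145, 48 bp.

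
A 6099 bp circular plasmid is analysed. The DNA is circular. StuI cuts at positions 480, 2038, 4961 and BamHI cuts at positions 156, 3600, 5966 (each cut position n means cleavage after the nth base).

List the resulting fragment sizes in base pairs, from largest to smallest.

Combined cut positions (sorted): 156, 480, 2038, 3600, 4961, 5966.
Circular molecule, 6 cuts → 6 fragments:
  480 − 156 = 324 bp
  2038 − 480 = 1558 bp
  3600 − 2038 = 1562 bp
  4961 − 3600 = 1361 bp
  5966 − 4961 = 1005 bp
  wrap: 6099 − 5966 + 156 = 289 bp
Sorted largest to smallest: 1562, 1558, 1361, 1005, 324, 289 bp.

1562, 1558, 1361, 1005, 324, 289 bp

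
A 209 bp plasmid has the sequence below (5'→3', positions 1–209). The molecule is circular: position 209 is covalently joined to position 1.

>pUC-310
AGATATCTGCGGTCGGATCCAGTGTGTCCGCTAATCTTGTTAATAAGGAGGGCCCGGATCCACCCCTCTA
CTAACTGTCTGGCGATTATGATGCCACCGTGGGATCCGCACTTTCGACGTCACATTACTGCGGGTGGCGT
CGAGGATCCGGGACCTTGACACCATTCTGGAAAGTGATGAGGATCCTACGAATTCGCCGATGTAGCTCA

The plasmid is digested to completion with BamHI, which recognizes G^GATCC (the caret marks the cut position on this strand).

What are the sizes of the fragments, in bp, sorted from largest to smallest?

46, 43, 42, 41, 37 bp

BamHI sites (GGATCC) start at positions 15, 56, 102, 144, 181.
BamHI cuts after the first base of each site, so after positions 15, 56, 102, 144, 181.
Circular molecule, 5 cuts → 5 fragments:
  16–56 → 41 bp
  57–102 → 46 bp
  103–144 → 42 bp
  145–181 → 37 bp
  182–209 then 1–15 → 28 + 15 = 43 bp
Sorted largest to smallest: 46, 43, 42, 41, 37 bp.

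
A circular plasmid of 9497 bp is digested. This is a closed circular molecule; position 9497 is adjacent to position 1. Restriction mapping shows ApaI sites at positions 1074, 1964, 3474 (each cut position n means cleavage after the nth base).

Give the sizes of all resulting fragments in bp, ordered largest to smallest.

7097, 1510, 890 bp

Circular molecule, 3 cuts → 3 fragments:
  1964 − 1074 = 890 bp
  3474 − 1964 = 1510 bp
  wrap: 9497 − 3474 + 1074 = 7097 bp
Sorted largest to smallest: 7097, 1510, 890 bp.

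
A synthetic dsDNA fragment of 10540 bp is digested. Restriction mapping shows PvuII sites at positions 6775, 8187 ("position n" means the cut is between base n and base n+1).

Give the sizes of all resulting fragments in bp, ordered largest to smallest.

6775, 2353, 1412 bp

Linear molecule, 2 cuts → 3 fragments:
  6775 − 0 = 6775 bp
  8187 − 6775 = 1412 bp
  10540 − 8187 = 2353 bp
Sorted largest to smallest: 6775, 2353, 1412 bp.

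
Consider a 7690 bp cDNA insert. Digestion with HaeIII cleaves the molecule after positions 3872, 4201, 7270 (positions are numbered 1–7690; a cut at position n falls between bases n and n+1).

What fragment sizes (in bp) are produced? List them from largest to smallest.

3872, 3069, 420, 329 bp

Linear molecule, 3 cuts → 4 fragments:
  3872 − 0 = 3872 bp
  4201 − 3872 = 329 bp
  7270 − 4201 = 3069 bp
  7690 − 7270 = 420 bp
Sorted largest to smallest: 3872, 3069, 420, 329 bp.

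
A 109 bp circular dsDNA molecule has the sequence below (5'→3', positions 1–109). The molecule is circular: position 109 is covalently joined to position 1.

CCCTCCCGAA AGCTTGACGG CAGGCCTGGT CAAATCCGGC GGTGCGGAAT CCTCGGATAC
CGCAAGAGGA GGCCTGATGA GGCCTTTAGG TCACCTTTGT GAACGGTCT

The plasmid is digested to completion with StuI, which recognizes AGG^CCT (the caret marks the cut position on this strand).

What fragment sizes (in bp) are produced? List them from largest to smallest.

51, 48, 10 bp

StuI sites (AGGCCT) start at positions 22, 70, 80.
StuI cuts after base 3 of each site, so after positions 24, 72, 82.
Circular molecule, 3 cuts → 3 fragments:
  25–72 → 48 bp
  73–82 → 10 bp
  83–109 then 1–24 → 27 + 24 = 51 bp
Sorted largest to smallest: 51, 48, 10 bp.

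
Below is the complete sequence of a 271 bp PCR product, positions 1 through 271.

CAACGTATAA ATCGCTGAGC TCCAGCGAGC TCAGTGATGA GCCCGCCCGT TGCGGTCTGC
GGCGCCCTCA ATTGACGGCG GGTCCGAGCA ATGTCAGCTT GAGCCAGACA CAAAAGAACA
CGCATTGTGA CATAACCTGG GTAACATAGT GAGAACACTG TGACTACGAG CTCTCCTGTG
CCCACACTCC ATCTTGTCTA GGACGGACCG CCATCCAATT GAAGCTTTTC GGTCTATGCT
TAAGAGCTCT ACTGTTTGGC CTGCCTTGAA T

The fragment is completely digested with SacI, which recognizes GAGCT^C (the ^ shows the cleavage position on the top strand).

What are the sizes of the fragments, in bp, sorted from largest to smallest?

141, 76, 23, 21, 10 bp

SacI sites (GAGCTC) start at positions 17, 27, 168, 244.
SacI cuts after base 5 of each site (before the last base), so after positions 21, 31, 172, 248.
Linear molecule, 4 cuts → 5 fragments:
  1–21 → 21 bp
  22–31 → 10 bp
  32–172 → 141 bp
  173–248 → 76 bp
  249–271 → 23 bp
Sorted largest to smallest: 141, 76, 23, 21, 10 bp.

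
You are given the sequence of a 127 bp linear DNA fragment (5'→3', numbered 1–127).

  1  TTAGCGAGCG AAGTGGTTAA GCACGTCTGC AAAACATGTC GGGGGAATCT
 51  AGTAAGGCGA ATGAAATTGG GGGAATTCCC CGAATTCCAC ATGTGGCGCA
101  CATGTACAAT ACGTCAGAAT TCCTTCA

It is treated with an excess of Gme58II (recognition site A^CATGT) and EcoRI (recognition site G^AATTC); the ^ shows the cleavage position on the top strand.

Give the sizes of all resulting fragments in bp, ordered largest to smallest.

39, 34, 17, 11, 10, 9, 7 bp

Gme58II sites (ACATGT) start at positions 34, 89, 100.
Gme58II cuts after the first base of each site, so after positions 34, 89, 100.
EcoRI sites (GAATTC) start at positions 73, 82, 117.
EcoRI cuts after the first base of each site, so after positions 73, 82, 117.
Combined cut positions: 34, 73, 82, 89, 100, 117.
Linear molecule, 6 cuts → 7 fragments:
  1–34 → 34 bp
  35–73 → 39 bp
  74–82 → 9 bp
  83–89 → 7 bp
  90–100 → 11 bp
  101–117 → 17 bp
  118–127 → 10 bp
Sorted largest to smallest: 39, 34, 17, 11, 10, 9, 7 bp.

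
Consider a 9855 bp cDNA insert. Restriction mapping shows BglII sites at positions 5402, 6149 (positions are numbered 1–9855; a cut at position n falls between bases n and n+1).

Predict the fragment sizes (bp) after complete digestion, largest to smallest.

5402, 3706, 747 bp

Linear molecule, 2 cuts → 3 fragments:
  5402 − 0 = 5402 bp
  6149 − 5402 = 747 bp
  9855 − 6149 = 3706 bp
Sorted largest to smallest: 5402, 3706, 747 bp.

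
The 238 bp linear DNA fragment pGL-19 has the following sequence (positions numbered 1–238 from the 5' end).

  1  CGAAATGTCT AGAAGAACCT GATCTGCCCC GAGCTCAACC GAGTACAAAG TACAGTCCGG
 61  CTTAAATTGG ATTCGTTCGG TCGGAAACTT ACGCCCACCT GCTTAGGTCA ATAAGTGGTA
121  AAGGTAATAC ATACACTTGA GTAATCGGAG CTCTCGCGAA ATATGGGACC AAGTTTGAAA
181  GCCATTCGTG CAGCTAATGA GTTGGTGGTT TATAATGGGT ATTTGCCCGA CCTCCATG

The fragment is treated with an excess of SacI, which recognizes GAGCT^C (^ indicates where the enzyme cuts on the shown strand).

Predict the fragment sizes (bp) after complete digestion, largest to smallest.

SacI sites (GAGCTC) start at positions 31, 148.
SacI cuts after base 5 of each site (before the last base), so after positions 35, 152.
Linear molecule, 2 cuts → 3 fragments:
  1–35 → 35 bp
  36–152 → 117 bp
  153–238 → 86 bp
Sorted largest to smallest: 117, 86, 35 bp.

117, 86, 35 bp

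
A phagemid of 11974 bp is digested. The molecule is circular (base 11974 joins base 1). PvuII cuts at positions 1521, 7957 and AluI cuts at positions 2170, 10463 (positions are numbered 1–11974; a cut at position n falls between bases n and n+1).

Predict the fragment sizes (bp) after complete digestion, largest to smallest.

5787, 3032, 2506, 649 bp

Combined cut positions (sorted): 1521, 2170, 7957, 10463.
Circular molecule, 4 cuts → 4 fragments:
  2170 − 1521 = 649 bp
  7957 − 2170 = 5787 bp
  10463 − 7957 = 2506 bp
  wrap: 11974 − 10463 + 1521 = 3032 bp
Sorted largest to smallest: 5787, 3032, 2506, 649 bp.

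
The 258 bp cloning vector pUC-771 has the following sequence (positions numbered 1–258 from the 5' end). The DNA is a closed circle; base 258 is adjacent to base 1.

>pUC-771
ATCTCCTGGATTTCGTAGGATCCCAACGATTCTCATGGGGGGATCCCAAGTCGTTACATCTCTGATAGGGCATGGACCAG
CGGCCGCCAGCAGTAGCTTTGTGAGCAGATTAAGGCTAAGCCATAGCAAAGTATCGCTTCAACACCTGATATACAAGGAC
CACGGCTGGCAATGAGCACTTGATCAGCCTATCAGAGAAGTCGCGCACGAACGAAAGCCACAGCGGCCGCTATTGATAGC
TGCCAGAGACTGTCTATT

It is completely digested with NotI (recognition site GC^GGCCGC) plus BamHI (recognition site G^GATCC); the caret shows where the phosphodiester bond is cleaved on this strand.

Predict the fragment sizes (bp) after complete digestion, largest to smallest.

143, 52, 40, 23 bp

NotI sites (GCGGCCGC) start at positions 80, 223.
NotI cuts after base 2 of each site, so after positions 81, 224.
BamHI sites (GGATCC) start at positions 18, 41.
BamHI cuts after the first base of each site, so after positions 18, 41.
Combined cut positions: 18, 41, 81, 224.
Circular molecule, 4 cuts → 4 fragments:
  19–41 → 23 bp
  42–81 → 40 bp
  82–224 → 143 bp
  225–258 then 1–18 → 34 + 18 = 52 bp
Sorted largest to smallest: 143, 52, 40, 23 bp.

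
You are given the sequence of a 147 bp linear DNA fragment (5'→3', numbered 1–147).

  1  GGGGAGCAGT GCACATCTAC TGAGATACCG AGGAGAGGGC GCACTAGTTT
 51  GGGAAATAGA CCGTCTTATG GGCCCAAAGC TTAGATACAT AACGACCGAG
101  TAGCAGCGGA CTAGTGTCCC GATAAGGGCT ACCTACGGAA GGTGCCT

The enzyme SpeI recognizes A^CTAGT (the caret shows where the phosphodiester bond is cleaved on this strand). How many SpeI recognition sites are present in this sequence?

2

ACTAGT occurs starting at positions 43, 110.
SpeI cuts at 2 sites.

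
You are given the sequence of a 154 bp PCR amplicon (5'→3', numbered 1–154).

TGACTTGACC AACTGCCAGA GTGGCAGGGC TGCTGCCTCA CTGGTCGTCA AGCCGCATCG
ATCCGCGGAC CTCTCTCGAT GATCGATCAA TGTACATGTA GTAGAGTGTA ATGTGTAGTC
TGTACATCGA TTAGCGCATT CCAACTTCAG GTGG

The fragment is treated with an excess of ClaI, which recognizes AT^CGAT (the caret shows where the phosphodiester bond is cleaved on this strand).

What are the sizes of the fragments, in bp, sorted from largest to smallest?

58, 44, 27, 25 bp

ClaI sites (ATCGAT) start at positions 57, 82, 126.
ClaI cuts after base 2 of each site, so after positions 58, 83, 127.
Linear molecule, 3 cuts → 4 fragments:
  1–58 → 58 bp
  59–83 → 25 bp
  84–127 → 44 bp
  128–154 → 27 bp
Sorted largest to smallest: 58, 44, 27, 25 bp.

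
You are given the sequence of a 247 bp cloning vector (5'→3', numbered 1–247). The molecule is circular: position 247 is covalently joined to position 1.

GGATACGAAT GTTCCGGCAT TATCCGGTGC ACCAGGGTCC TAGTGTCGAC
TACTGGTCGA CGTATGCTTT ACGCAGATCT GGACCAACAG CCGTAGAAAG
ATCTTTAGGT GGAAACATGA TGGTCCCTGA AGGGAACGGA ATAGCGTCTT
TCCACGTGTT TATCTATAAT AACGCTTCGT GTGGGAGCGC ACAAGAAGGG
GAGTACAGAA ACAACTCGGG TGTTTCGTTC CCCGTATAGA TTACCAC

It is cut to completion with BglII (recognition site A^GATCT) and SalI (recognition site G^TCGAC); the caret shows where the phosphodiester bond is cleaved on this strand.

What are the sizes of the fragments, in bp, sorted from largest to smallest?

BglII sites (AGATCT) start at positions 75, 99.
BglII cuts after the first base of each site, so after positions 75, 99.
SalI sites (GTCGAC) start at positions 45, 56.
SalI cuts after the first base of each site, so after positions 45, 56.
Combined cut positions: 45, 56, 75, 99.
Circular molecule, 4 cuts → 4 fragments:
  46–56 → 11 bp
  57–75 → 19 bp
  76–99 → 24 bp
  100–247 then 1–45 → 148 + 45 = 193 bp
Sorted largest to smallest: 193, 24, 19, 11 bp.

193, 24, 19, 11 bp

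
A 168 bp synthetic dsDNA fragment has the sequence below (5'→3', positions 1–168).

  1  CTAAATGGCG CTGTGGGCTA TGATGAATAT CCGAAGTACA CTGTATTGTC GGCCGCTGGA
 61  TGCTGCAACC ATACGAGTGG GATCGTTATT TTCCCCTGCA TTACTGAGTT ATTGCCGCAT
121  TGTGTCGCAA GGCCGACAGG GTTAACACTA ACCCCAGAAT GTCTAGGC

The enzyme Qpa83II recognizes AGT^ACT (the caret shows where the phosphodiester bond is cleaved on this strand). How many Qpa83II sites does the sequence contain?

0

No occurrence of AGTACT is present in the sequence.
Qpa83II does not cut: 0 sites.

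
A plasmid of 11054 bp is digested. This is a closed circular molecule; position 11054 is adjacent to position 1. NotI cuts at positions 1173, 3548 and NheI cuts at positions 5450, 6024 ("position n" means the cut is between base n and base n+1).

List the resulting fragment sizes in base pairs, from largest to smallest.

6203, 2375, 1902, 574 bp

Combined cut positions (sorted): 1173, 3548, 5450, 6024.
Circular molecule, 4 cuts → 4 fragments:
  3548 − 1173 = 2375 bp
  5450 − 3548 = 1902 bp
  6024 − 5450 = 574 bp
  wrap: 11054 − 6024 + 1173 = 6203 bp
Sorted largest to smallest: 6203, 2375, 1902, 574 bp.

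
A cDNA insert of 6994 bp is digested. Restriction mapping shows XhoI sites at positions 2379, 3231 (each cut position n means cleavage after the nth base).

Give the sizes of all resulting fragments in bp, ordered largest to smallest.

Linear molecule, 2 cuts → 3 fragments:
  2379 − 0 = 2379 bp
  3231 − 2379 = 852 bp
  6994 − 3231 = 3763 bp
Sorted largest to smallest: 3763, 2379, 852 bp.

3763, 2379, 852 bp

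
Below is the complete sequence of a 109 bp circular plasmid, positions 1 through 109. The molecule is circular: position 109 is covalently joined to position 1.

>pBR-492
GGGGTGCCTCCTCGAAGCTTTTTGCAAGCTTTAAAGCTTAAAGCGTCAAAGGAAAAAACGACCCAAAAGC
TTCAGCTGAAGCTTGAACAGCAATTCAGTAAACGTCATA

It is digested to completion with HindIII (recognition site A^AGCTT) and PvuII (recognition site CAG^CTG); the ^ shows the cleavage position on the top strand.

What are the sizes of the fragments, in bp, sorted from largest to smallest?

HindIII sites (AAGCTT) start at positions 15, 26, 34, 67, 79.
HindIII cuts after the first base of each site, so after positions 15, 26, 34, 67, 79.
The PvuII site (CAGCTG) starts at position 73.
PvuII cuts after base 3 of each site, so after position 75.
Combined cut positions: 15, 26, 34, 67, 75, 79.
Circular molecule, 6 cuts → 6 fragments:
  16–26 → 11 bp
  27–34 → 8 bp
  35–67 → 33 bp
  68–75 → 8 bp
  76–79 → 4 bp
  80–109 then 1–15 → 30 + 15 = 45 bp
Sorted largest to smallest: 45, 33, 11, 8, 8, 4 bp.

45, 33, 11, 8, 8, 4 bp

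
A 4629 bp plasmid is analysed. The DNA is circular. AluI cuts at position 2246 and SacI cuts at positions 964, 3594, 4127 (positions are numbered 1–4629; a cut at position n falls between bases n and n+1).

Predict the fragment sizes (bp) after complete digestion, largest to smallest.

1466, 1348, 1282, 533 bp

Combined cut positions (sorted): 964, 2246, 3594, 4127.
Circular molecule, 4 cuts → 4 fragments:
  2246 − 964 = 1282 bp
  3594 − 2246 = 1348 bp
  4127 − 3594 = 533 bp
  wrap: 4629 − 4127 + 964 = 1466 bp
Sorted largest to smallest: 1466, 1348, 1282, 533 bp.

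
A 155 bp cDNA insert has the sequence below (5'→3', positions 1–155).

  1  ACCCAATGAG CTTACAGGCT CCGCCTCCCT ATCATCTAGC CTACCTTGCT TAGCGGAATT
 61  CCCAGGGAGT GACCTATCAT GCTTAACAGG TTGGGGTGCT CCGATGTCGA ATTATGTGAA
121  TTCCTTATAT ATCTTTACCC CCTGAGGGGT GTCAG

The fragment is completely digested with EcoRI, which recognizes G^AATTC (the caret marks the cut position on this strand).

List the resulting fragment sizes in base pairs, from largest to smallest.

62, 56, 37 bp

EcoRI sites (GAATTC) start at positions 56, 118.
EcoRI cuts after the first base of each site, so after positions 56, 118.
Linear molecule, 2 cuts → 3 fragments:
  1–56 → 56 bp
  57–118 → 62 bp
  119–155 → 37 bp
Sorted largest to smallest: 62, 56, 37 bp.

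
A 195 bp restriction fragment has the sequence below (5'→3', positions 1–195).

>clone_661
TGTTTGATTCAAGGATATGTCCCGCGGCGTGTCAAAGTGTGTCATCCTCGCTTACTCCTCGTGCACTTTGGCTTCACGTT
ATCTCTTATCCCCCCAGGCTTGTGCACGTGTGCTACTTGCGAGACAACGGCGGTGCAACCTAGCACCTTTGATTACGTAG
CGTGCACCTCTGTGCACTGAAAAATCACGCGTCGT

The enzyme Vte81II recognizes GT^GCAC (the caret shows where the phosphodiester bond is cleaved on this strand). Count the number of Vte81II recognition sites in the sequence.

4

GTGCAC occurs starting at positions 61, 102, 162, 172.
Vte81II cuts at 4 sites.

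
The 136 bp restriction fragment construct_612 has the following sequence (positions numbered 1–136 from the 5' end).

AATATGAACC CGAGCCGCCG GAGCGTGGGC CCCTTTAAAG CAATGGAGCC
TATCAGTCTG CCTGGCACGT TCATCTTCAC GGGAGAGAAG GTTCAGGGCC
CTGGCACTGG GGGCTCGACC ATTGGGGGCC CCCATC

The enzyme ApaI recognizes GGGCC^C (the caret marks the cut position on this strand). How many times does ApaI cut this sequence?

GGGCCC occurs starting at positions 27, 96, 126.
ApaI cuts at 3 sites.

3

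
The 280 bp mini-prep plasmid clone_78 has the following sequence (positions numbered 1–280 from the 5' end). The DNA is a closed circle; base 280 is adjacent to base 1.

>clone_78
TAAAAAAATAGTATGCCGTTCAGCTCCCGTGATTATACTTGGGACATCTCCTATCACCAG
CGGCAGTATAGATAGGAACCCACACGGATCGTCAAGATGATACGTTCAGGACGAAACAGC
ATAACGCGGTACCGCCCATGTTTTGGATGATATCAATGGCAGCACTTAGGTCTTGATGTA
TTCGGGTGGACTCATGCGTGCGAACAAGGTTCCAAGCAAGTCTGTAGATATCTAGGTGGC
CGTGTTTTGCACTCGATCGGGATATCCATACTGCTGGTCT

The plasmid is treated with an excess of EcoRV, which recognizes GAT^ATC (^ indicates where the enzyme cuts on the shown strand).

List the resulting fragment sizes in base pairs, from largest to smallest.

EcoRV sites (GATATC) start at positions 149, 227, 261.
EcoRV cuts after base 3 of each site, so after positions 151, 229, 263.
Circular molecule, 3 cuts → 3 fragments:
  152–229 → 78 bp
  230–263 → 34 bp
  264–280 then 1–151 → 17 + 151 = 168 bp
Sorted largest to smallest: 168, 78, 34 bp.

168, 78, 34 bp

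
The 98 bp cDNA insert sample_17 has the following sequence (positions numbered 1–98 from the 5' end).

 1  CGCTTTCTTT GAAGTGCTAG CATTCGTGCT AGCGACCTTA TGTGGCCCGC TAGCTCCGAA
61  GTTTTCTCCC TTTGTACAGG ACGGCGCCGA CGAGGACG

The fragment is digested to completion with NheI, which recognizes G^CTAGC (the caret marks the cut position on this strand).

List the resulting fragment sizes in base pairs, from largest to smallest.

49, 21, 16, 12 bp

NheI sites (GCTAGC) start at positions 16, 28, 49.
NheI cuts after the first base of each site, so after positions 16, 28, 49.
Linear molecule, 3 cuts → 4 fragments:
  1–16 → 16 bp
  17–28 → 12 bp
  29–49 → 21 bp
  50–98 → 49 bp
Sorted largest to smallest: 49, 21, 16, 12 bp.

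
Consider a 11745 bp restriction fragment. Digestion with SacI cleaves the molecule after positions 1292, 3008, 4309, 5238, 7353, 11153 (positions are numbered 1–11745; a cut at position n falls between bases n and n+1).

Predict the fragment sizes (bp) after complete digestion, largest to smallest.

Linear molecule, 6 cuts → 7 fragments:
  1292 − 0 = 1292 bp
  3008 − 1292 = 1716 bp
  4309 − 3008 = 1301 bp
  5238 − 4309 = 929 bp
  7353 − 5238 = 2115 bp
  11153 − 7353 = 3800 bp
  11745 − 11153 = 592 bp
Sorted largest to smallest: 3800, 2115, 1716, 1301, 1292, 929, 592 bp.

3800, 2115, 1716, 1301, 1292, 929, 592 bp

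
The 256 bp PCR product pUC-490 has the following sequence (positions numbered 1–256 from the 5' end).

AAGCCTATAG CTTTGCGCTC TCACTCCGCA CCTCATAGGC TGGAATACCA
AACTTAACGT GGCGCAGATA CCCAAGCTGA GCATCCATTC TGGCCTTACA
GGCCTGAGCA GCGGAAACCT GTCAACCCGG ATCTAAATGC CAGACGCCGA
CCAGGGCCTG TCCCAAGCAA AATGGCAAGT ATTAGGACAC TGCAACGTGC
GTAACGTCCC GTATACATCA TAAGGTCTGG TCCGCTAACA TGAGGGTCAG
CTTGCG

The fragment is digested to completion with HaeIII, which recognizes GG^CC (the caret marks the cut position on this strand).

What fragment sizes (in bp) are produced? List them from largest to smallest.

HaeIII sites (GGCC) start at positions 92, 101, 155.
HaeIII cuts after base 2 of each site, so after positions 93, 102, 156.
Linear molecule, 3 cuts → 4 fragments:
  1–93 → 93 bp
  94–102 → 9 bp
  103–156 → 54 bp
  157–256 → 100 bp
Sorted largest to smallest: 100, 93, 54, 9 bp.

100, 93, 54, 9 bp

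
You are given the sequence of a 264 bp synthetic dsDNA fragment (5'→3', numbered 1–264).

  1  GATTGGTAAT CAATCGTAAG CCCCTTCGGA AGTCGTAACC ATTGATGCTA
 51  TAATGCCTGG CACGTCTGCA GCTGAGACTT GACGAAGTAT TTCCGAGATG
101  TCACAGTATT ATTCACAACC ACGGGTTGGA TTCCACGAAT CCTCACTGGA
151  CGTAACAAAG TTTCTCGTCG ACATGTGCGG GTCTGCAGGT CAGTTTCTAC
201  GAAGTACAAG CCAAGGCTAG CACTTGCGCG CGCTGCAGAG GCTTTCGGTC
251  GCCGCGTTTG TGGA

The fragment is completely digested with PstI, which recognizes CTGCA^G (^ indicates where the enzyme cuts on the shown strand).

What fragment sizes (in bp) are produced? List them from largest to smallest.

PstI sites (CTGCAG) start at positions 66, 183, 233.
PstI cuts after base 5 of each site (before the last base), so after positions 70, 187, 237.
Linear molecule, 3 cuts → 4 fragments:
  1–70 → 70 bp
  71–187 → 117 bp
  188–237 → 50 bp
  238–264 → 27 bp
Sorted largest to smallest: 117, 70, 50, 27 bp.

117, 70, 50, 27 bp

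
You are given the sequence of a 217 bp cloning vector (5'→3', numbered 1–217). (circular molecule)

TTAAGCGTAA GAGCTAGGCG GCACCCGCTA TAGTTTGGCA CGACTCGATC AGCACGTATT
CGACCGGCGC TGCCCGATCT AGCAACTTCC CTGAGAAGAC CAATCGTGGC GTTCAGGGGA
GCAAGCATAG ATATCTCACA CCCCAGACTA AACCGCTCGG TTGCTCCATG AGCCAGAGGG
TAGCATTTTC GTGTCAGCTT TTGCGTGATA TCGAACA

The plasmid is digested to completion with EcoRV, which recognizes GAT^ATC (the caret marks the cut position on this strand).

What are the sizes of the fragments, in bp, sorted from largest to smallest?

140, 77 bp

EcoRV sites (GATATC) start at positions 130, 207.
EcoRV cuts after base 3 of each site, so after positions 132, 209.
Circular molecule, 2 cuts → 2 fragments:
  133–209 → 77 bp
  210–217 then 1–132 → 8 + 132 = 140 bp
Sorted largest to smallest: 140, 77 bp.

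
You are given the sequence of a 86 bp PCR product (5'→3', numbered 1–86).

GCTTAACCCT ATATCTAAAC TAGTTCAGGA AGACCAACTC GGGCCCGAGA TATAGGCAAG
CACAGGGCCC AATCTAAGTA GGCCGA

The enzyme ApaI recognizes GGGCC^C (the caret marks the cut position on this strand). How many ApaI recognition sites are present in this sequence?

2

GGGCCC occurs starting at positions 41, 65.
ApaI cuts at 2 sites.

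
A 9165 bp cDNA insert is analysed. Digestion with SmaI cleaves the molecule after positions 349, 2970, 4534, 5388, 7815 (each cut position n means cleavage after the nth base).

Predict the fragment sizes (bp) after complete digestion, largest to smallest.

2621, 2427, 1564, 1350, 854, 349 bp

Linear molecule, 5 cuts → 6 fragments:
  349 − 0 = 349 bp
  2970 − 349 = 2621 bp
  4534 − 2970 = 1564 bp
  5388 − 4534 = 854 bp
  7815 − 5388 = 2427 bp
  9165 − 7815 = 1350 bp
Sorted largest to smallest: 2621, 2427, 1564, 1350, 854, 349 bp.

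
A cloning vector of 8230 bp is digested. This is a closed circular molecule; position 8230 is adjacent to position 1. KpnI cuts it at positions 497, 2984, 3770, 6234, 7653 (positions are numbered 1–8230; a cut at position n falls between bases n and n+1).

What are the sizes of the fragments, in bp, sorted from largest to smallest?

2487, 2464, 1419, 1074, 786 bp

Circular molecule, 5 cuts → 5 fragments:
  2984 − 497 = 2487 bp
  3770 − 2984 = 786 bp
  6234 − 3770 = 2464 bp
  7653 − 6234 = 1419 bp
  wrap: 8230 − 7653 + 497 = 1074 bp
Sorted largest to smallest: 2487, 2464, 1419, 1074, 786 bp.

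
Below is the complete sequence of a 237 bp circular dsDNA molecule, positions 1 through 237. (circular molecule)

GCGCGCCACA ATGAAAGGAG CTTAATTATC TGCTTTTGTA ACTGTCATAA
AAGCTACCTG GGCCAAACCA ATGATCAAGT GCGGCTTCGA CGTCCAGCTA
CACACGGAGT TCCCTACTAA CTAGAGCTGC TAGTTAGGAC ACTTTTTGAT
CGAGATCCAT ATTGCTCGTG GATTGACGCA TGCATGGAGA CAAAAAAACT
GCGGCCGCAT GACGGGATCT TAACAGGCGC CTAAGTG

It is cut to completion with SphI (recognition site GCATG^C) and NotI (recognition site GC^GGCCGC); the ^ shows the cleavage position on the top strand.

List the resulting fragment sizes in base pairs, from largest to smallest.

The SphI site (GCATGC) starts at position 178.
SphI cuts after base 5 of each site (before the last base), so after position 182.
The NotI site (GCGGCCGC) starts at position 201.
NotI cuts after base 2 of each site, so after position 202.
Combined cut positions: 182, 202.
Circular molecule, 2 cuts → 2 fragments:
  183–202 → 20 bp
  203–237 then 1–182 → 35 + 182 = 217 bp
Sorted largest to smallest: 217, 20 bp.

217, 20 bp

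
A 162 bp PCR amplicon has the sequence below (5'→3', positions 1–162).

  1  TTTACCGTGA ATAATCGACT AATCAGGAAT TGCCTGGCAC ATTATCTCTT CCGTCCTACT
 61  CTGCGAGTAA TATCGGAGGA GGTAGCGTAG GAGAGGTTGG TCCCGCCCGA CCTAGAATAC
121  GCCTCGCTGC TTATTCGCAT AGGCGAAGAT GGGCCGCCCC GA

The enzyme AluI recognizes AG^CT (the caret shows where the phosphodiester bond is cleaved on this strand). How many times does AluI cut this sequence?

No occurrence of AGCT is present in the sequence.
AluI does not cut: 0 sites.

0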